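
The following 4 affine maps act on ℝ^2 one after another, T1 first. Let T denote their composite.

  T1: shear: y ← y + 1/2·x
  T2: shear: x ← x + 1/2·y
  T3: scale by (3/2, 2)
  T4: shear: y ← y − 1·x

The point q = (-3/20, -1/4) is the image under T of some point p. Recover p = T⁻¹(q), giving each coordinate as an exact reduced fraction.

T1 = [1 0 0; 1/2 1 0; 0 0 1]
T2·T1 = [5/4 1/2 0; 1/2 1 0; 0 0 1]
T3·…·T1 = [15/8 3/4 0; 1 2 0; 0 0 1]
T4·…·T1 = [15/8 3/4 0; -7/8 5/4 0; 0 0 1]
det M = 3; M⁻¹ = [5/12 -1/4 0; 7/24 5/8 0; 0 0 1]
M⁻¹ · (-3/20, -1/4)ᵀ = (0, -1/5)ᵀ

p = (0, -1/5)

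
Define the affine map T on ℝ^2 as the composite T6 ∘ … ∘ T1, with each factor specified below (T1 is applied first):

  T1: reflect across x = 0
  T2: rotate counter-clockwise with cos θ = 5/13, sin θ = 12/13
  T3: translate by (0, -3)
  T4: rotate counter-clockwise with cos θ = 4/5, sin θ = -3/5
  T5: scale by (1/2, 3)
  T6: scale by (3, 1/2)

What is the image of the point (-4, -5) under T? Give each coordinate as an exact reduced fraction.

T(p) = (408/65, -456/65)

T1 reflect across x = 0: (-4, -5) → (4, -5)
T2 rotate counter-clockwise with cos θ = 5/13, sin θ = 12/13: (4, -5) → (80/13, 23/13)
T3 translate by (0, -3): (80/13, 23/13) → (80/13, -16/13)
T4 rotate counter-clockwise with cos θ = 4/5, sin θ = -3/5: (80/13, -16/13) → (272/65, -304/65)
T5 scale by (1/2, 3): (272/65, -304/65) → (136/65, -912/65)
T6 scale by (3, 1/2): (136/65, -912/65) → (408/65, -456/65)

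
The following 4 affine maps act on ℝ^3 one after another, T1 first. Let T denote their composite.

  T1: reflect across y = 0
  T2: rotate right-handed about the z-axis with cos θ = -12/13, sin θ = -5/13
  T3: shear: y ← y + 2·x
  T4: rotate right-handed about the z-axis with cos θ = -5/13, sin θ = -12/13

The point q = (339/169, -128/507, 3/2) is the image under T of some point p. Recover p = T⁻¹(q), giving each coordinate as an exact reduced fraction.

p = (-2/3, 3, 3/2)

T1 = [1 0 0 0; 0 -1 0 0; 0 0 1 0; 0 0 0 1]
T2·T1 = [-12/13 -5/13 0 0; -5/13 12/13 0 0; 0 0 1 0; 0 0 0 1]
T3·…·T1 = [-12/13 -5/13 0 0; -29/13 2/13 0 0; 0 0 1 0; 0 0 0 1]
T4·…·T1 = [-288/169 49/169 0 0; 289/169 50/169 0 0; 0 0 1 0; 0 0 0 1]
det M = -1; M⁻¹ = [-50/169 49/169 0 0; 289/169 288/169 0 0; 0 0 1 0; 0 0 0 1]
M⁻¹ · (339/169, -128/507, 3/2)ᵀ = (-2/3, 3, 3/2)ᵀ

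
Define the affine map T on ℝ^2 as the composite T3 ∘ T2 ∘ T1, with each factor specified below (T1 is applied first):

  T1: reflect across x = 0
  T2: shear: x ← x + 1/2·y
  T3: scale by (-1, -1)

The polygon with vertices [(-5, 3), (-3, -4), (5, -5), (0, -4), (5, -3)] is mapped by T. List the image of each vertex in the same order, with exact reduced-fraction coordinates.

T1 reflect across x = 0: (-5, 3) → (5, 3); (-3, -4) → (3, -4); (5, -5) → (-5, -5); (0, -4) → (0, -4); (5, -3) → (-5, -3)
T2 shear: x ← x + 1/2·y: (5, 3) → (13/2, 3); (3, -4) → (1, -4); (-5, -5) → (-15/2, -5); (0, -4) → (-2, -4); (-5, -3) → (-13/2, -3)
T3 scale by (-1, -1): (13/2, 3) → (-13/2, -3); (1, -4) → (-1, 4); (-15/2, -5) → (15/2, 5); (-2, -4) → (2, 4); (-13/2, -3) → (13/2, 3)

image vertices: (-13/2, -3), (-1, 4), (15/2, 5), (2, 4), (13/2, 3)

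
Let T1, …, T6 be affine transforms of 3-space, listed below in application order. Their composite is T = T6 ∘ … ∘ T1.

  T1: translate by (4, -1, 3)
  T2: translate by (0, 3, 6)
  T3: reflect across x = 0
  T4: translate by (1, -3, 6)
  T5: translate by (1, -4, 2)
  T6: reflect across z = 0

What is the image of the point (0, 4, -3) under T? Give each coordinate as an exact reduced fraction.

T1 translate by (4, -1, 3): (0, 4, -3) → (4, 3, 0)
T2 translate by (0, 3, 6): (4, 3, 0) → (4, 6, 6)
T3 reflect across x = 0: (4, 6, 6) → (-4, 6, 6)
T4 translate by (1, -3, 6): (-4, 6, 6) → (-3, 3, 12)
T5 translate by (1, -4, 2): (-3, 3, 12) → (-2, -1, 14)
T6 reflect across z = 0: (-2, -1, 14) → (-2, -1, -14)

T(p) = (-2, -1, -14)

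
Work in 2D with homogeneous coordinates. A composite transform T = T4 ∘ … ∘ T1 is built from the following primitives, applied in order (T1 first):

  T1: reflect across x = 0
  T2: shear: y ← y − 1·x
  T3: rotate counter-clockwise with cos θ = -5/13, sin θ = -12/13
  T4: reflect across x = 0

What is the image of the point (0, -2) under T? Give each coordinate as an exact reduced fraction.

T(p) = (24/13, 10/13)

T1 reflect across x = 0: (0, -2) → (0, -2)
T2 shear: y ← y − 1·x: (0, -2) → (0, -2)
T3 rotate counter-clockwise with cos θ = -5/13, sin θ = -12/13: (0, -2) → (-24/13, 10/13)
T4 reflect across x = 0: (-24/13, 10/13) → (24/13, 10/13)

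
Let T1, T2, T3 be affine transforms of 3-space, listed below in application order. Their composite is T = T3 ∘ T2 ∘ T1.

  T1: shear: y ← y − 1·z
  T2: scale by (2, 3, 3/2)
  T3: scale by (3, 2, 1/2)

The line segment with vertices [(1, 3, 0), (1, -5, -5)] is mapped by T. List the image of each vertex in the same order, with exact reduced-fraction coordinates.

image vertices: (6, 18, 0), (6, 0, -15/4)

T1 shear: y ← y − 1·z: (1, 3, 0) → (1, 3, 0); (1, -5, -5) → (1, 0, -5)
T2 scale by (2, 3, 3/2): (1, 3, 0) → (2, 9, 0); (1, 0, -5) → (2, 0, -15/2)
T3 scale by (3, 2, 1/2): (2, 9, 0) → (6, 18, 0); (2, 0, -15/2) → (6, 0, -15/4)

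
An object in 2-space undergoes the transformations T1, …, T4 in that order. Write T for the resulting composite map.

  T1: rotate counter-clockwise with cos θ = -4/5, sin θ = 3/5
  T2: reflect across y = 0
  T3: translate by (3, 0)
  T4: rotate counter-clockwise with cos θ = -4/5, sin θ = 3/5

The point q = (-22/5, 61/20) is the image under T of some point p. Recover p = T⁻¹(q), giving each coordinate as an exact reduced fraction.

p = (-2, -5/4)

T1 = [-4/5 -3/5 0; 3/5 -4/5 0; 0 0 1]
T2·T1 = [-4/5 -3/5 0; -3/5 4/5 0; 0 0 1]
T3·…·T1 = [-4/5 -3/5 3; -3/5 4/5 0; 0 0 1]
T4·…·T1 = [1 0 -12/5; 0 -1 9/5; 0 0 1]
det M = -1; M⁻¹ = [1 0 12/5; 0 -1 9/5; 0 0 1]
M⁻¹ · (-22/5, 61/20)ᵀ = (-2, -5/4)ᵀ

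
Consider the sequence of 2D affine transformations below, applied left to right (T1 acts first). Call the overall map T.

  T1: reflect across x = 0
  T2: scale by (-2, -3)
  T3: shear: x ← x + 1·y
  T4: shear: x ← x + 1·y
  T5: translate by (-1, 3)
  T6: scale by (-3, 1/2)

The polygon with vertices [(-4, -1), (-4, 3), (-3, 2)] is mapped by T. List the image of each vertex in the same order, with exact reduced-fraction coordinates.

image vertices: (9, 3), (81, -3), (57, -3/2)

T1 reflect across x = 0: (-4, -1) → (4, -1); (-4, 3) → (4, 3); (-3, 2) → (3, 2)
T2 scale by (-2, -3): (4, -1) → (-8, 3); (4, 3) → (-8, -9); (3, 2) → (-6, -6)
T3 shear: x ← x + 1·y: (-8, 3) → (-5, 3); (-8, -9) → (-17, -9); (-6, -6) → (-12, -6)
T4 shear: x ← x + 1·y: (-5, 3) → (-2, 3); (-17, -9) → (-26, -9); (-12, -6) → (-18, -6)
T5 translate by (-1, 3): (-2, 3) → (-3, 6); (-26, -9) → (-27, -6); (-18, -6) → (-19, -3)
T6 scale by (-3, 1/2): (-3, 6) → (9, 3); (-27, -6) → (81, -3); (-19, -3) → (57, -3/2)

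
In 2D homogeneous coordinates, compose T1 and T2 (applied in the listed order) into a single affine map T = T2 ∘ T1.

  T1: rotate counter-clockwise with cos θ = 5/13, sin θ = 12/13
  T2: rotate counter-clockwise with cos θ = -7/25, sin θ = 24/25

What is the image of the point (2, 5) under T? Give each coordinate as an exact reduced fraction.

T1 rotate counter-clockwise with cos θ = 5/13, sin θ = 12/13: (2, 5) → (-50/13, 49/13)
T2 rotate counter-clockwise with cos θ = -7/25, sin θ = 24/25: (-50/13, 49/13) → (-826/325, -1543/325)

T(p) = (-826/325, -1543/325)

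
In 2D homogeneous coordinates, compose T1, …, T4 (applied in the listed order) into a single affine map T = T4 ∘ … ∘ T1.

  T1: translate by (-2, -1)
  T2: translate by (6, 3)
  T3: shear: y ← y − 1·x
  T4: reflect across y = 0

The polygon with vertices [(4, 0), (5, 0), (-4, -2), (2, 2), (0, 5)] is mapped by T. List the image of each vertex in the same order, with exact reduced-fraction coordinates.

T1 translate by (-2, -1): (4, 0) → (2, -1); (5, 0) → (3, -1); (-4, -2) → (-6, -3); (2, 2) → (0, 1); (0, 5) → (-2, 4)
T2 translate by (6, 3): (2, -1) → (8, 2); (3, -1) → (9, 2); (-6, -3) → (0, 0); (0, 1) → (6, 4); (-2, 4) → (4, 7)
T3 shear: y ← y − 1·x: (8, 2) → (8, -6); (9, 2) → (9, -7); (0, 0) → (0, 0); (6, 4) → (6, -2); (4, 7) → (4, 3)
T4 reflect across y = 0: (8, -6) → (8, 6); (9, -7) → (9, 7); (0, 0) → (0, 0); (6, -2) → (6, 2); (4, 3) → (4, -3)

image vertices: (8, 6), (9, 7), (0, 0), (6, 2), (4, -3)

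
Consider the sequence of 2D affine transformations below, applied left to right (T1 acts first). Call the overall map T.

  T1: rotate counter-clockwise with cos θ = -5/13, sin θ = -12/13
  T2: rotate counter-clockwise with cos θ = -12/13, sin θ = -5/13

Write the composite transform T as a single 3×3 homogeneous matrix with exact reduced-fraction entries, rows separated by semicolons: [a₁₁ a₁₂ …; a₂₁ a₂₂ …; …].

T1 = [-5/13 12/13 0; -12/13 -5/13 0; 0 0 1]
T2·T1 = [0 -1 0; 1 0 0; 0 0 1]

T = [0 -1 0; 1 0 0; 0 0 1]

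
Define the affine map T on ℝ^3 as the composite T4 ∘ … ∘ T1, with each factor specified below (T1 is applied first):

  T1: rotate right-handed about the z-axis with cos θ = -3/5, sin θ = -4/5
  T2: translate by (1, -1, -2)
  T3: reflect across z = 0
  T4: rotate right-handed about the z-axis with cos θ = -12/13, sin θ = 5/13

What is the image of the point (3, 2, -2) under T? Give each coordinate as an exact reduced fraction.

T1 rotate right-handed about the z-axis with cos θ = -3/5, sin θ = -4/5: (3, 2, -2) → (-1/5, -18/5, -2)
T2 translate by (1, -1, -2): (-1/5, -18/5, -2) → (4/5, -23/5, -4)
T3 reflect across z = 0: (4/5, -23/5, -4) → (4/5, -23/5, 4)
T4 rotate right-handed about the z-axis with cos θ = -12/13, sin θ = 5/13: (4/5, -23/5, 4) → (67/65, 296/65, 4)

T(p) = (67/65, 296/65, 4)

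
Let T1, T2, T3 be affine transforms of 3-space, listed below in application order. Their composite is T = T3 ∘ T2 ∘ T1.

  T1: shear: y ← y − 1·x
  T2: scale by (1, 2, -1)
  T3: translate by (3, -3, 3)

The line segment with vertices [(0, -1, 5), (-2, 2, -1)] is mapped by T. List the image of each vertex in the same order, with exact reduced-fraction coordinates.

image vertices: (3, -5, -2), (1, 5, 4)

T1 shear: y ← y − 1·x: (0, -1, 5) → (0, -1, 5); (-2, 2, -1) → (-2, 4, -1)
T2 scale by (1, 2, -1): (0, -1, 5) → (0, -2, -5); (-2, 4, -1) → (-2, 8, 1)
T3 translate by (3, -3, 3): (0, -2, -5) → (3, -5, -2); (-2, 8, 1) → (1, 5, 4)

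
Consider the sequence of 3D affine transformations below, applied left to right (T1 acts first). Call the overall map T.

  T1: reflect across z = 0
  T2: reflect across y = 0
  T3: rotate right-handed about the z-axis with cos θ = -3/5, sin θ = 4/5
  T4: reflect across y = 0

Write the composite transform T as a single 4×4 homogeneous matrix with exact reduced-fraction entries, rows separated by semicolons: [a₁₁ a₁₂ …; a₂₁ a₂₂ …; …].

T = [-3/5 4/5 0 0; -4/5 -3/5 0 0; 0 0 -1 0; 0 0 0 1]

T1 = [1 0 0 0; 0 1 0 0; 0 0 -1 0; 0 0 0 1]
T2·T1 = [1 0 0 0; 0 -1 0 0; 0 0 -1 0; 0 0 0 1]
T3·…·T1 = [-3/5 4/5 0 0; 4/5 3/5 0 0; 0 0 -1 0; 0 0 0 1]
T4·…·T1 = [-3/5 4/5 0 0; -4/5 -3/5 0 0; 0 0 -1 0; 0 0 0 1]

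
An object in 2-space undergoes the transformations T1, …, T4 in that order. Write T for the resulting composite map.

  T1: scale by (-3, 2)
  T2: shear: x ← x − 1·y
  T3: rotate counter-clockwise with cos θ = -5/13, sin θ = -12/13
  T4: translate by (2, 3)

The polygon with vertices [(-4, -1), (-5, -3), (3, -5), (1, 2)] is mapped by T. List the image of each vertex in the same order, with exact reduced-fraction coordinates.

T1 scale by (-3, 2): (-4, -1) → (12, -2); (-5, -3) → (15, -6); (3, -5) → (-9, -10); (1, 2) → (-3, 4)
T2 shear: x ← x − 1·y: (12, -2) → (14, -2); (15, -6) → (21, -6); (-9, -10) → (1, -10); (-3, 4) → (-7, 4)
T3 rotate counter-clockwise with cos θ = -5/13, sin θ = -12/13: (14, -2) → (-94/13, -158/13); (21, -6) → (-177/13, -222/13); (1, -10) → (-125/13, 38/13); (-7, 4) → (83/13, 64/13)
T4 translate by (2, 3): (-94/13, -158/13) → (-68/13, -119/13); (-177/13, -222/13) → (-151/13, -183/13); (-125/13, 38/13) → (-99/13, 77/13); (83/13, 64/13) → (109/13, 103/13)

image vertices: (-68/13, -119/13), (-151/13, -183/13), (-99/13, 77/13), (109/13, 103/13)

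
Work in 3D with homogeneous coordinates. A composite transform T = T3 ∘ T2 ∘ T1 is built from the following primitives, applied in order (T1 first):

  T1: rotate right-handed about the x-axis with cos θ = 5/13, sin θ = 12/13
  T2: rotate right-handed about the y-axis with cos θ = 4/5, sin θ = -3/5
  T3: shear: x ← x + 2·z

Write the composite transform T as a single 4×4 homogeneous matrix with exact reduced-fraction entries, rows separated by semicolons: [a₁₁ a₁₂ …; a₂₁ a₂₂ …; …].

T1 = [1 0 0 0; 0 5/13 -12/13 0; 0 12/13 5/13 0; 0 0 0 1]
T2·T1 = [4/5 -36/65 -3/13 0; 0 5/13 -12/13 0; 3/5 48/65 4/13 0; 0 0 0 1]
T3·…·T1 = [2 12/13 5/13 0; 0 5/13 -12/13 0; 3/5 48/65 4/13 0; 0 0 0 1]

T = [2 12/13 5/13 0; 0 5/13 -12/13 0; 3/5 48/65 4/13 0; 0 0 0 1]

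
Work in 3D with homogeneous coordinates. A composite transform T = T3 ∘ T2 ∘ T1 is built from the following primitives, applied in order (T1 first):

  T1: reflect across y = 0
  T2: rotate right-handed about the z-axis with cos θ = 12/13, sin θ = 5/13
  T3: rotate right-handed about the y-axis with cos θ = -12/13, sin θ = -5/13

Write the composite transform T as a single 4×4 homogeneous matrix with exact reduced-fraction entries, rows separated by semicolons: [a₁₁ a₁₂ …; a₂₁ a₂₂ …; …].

T = [-144/169 -60/169 -5/13 0; 5/13 -12/13 0 0; 60/169 25/169 -12/13 0; 0 0 0 1]

T1 = [1 0 0 0; 0 -1 0 0; 0 0 1 0; 0 0 0 1]
T2·T1 = [12/13 5/13 0 0; 5/13 -12/13 0 0; 0 0 1 0; 0 0 0 1]
T3·…·T1 = [-144/169 -60/169 -5/13 0; 5/13 -12/13 0 0; 60/169 25/169 -12/13 0; 0 0 0 1]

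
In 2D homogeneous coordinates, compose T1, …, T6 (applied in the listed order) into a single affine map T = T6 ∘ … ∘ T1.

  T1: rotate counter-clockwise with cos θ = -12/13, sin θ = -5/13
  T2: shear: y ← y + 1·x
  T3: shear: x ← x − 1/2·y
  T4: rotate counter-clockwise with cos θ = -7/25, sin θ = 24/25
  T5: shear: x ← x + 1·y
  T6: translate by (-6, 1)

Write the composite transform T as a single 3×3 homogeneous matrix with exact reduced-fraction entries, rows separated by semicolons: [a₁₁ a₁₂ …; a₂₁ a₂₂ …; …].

T1 = [-12/13 5/13 0; -5/13 -12/13 0; 0 0 1]
T2·T1 = [-12/13 5/13 0; -17/13 -7/13 0; 0 0 1]
T3·…·T1 = [-7/26 17/26 0; -17/13 -7/13 0; 0 0 1]
T4·…·T1 = [173/130 217/650 0; 7/65 253/325 0; 0 0 1]
T5·…·T1 = [187/130 723/650 0; 7/65 253/325 0; 0 0 1]
T6·…·T1 = [187/130 723/650 -6; 7/65 253/325 1; 0 0 1]

T = [187/130 723/650 -6; 7/65 253/325 1; 0 0 1]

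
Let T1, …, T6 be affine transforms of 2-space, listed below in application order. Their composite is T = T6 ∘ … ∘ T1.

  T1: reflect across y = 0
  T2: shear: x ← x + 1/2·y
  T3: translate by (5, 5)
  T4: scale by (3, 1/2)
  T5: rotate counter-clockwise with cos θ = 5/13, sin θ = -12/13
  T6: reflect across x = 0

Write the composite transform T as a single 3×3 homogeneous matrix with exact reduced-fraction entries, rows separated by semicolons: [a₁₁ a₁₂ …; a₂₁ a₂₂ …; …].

T1 = [1 0 0; 0 -1 0; 0 0 1]
T2·T1 = [1 -1/2 0; 0 -1 0; 0 0 1]
T3·…·T1 = [1 -1/2 5; 0 -1 5; 0 0 1]
T4·…·T1 = [3 -3/2 15; 0 -1/2 5/2; 0 0 1]
T5·…·T1 = [15/13 -27/26 105/13; -36/13 31/26 -335/26; 0 0 1]
T6·…·T1 = [-15/13 27/26 -105/13; -36/13 31/26 -335/26; 0 0 1]

T = [-15/13 27/26 -105/13; -36/13 31/26 -335/26; 0 0 1]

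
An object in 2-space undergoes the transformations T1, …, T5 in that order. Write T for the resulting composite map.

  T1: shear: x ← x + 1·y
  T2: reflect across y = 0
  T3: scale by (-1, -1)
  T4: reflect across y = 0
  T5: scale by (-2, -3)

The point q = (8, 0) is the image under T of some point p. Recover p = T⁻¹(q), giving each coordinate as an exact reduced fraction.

T1 = [1 1 0; 0 1 0; 0 0 1]
T2·T1 = [1 1 0; 0 -1 0; 0 0 1]
T3·…·T1 = [-1 -1 0; 0 1 0; 0 0 1]
T4·…·T1 = [-1 -1 0; 0 -1 0; 0 0 1]
T5·…·T1 = [2 2 0; 0 3 0; 0 0 1]
det M = 6; M⁻¹ = [1/2 -1/3 0; 0 1/3 0; 0 0 1]
M⁻¹ · (8, 0)ᵀ = (4, 0)ᵀ

p = (4, 0)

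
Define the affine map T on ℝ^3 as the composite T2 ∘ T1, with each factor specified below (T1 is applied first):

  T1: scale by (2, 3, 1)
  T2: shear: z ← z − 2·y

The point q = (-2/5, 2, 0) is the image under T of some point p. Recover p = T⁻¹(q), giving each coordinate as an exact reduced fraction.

T1 = [2 0 0 0; 0 3 0 0; 0 0 1 0; 0 0 0 1]
T2·T1 = [2 0 0 0; 0 3 0 0; 0 -6 1 0; 0 0 0 1]
det M = 6; M⁻¹ = [1/2 0 0 0; 0 1/3 0 0; 0 2 1 0; 0 0 0 1]
M⁻¹ · (-2/5, 2, 0)ᵀ = (-1/5, 2/3, 4)ᵀ

p = (-1/5, 2/3, 4)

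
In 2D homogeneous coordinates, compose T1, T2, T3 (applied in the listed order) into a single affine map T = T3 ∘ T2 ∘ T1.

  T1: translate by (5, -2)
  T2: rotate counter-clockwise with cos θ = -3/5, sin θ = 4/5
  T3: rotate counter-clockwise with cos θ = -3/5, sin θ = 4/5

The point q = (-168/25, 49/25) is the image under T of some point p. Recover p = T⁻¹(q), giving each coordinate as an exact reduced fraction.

p = (-5, -5)

T1 = [1 0 5; 0 1 -2; 0 0 1]
T2·T1 = [-3/5 -4/5 -7/5; 4/5 -3/5 26/5; 0 0 1]
T3·…·T1 = [-7/25 24/25 -83/25; -24/25 -7/25 -106/25; 0 0 1]
det M = 1; M⁻¹ = [-7/25 -24/25 -5; 24/25 -7/25 2; 0 0 1]
M⁻¹ · (-168/25, 49/25)ᵀ = (-5, -5)ᵀ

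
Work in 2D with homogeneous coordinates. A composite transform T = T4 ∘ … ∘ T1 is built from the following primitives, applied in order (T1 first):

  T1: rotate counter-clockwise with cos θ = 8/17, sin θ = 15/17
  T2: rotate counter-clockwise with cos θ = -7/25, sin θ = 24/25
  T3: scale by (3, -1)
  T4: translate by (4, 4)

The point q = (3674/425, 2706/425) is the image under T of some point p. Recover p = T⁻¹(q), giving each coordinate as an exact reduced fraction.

p = (-2, 2)

T1 = [8/17 -15/17 0; 15/17 8/17 0; 0 0 1]
T2·T1 = [-416/425 -87/425 0; 87/425 -416/425 0; 0 0 1]
T3·…·T1 = [-1248/425 -261/425 0; -87/425 416/425 0; 0 0 1]
T4·…·T1 = [-1248/425 -261/425 4; -87/425 416/425 4; 0 0 1]
det M = -3; M⁻¹ = [-416/1275 -87/425 2708/1275; -29/425 416/425 -1548/425; 0 0 1]
M⁻¹ · (3674/425, 2706/425)ᵀ = (-2, 2)ᵀ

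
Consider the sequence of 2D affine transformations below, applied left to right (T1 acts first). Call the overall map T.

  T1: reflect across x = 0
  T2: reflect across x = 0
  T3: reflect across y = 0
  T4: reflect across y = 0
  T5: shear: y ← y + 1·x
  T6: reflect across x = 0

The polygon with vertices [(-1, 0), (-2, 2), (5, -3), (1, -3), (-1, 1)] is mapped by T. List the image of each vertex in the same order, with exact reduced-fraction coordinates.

T1 reflect across x = 0: (-1, 0) → (1, 0); (-2, 2) → (2, 2); (5, -3) → (-5, -3); (1, -3) → (-1, -3); (-1, 1) → (1, 1)
T2 reflect across x = 0: (1, 0) → (-1, 0); (2, 2) → (-2, 2); (-5, -3) → (5, -3); (-1, -3) → (1, -3); (1, 1) → (-1, 1)
T3 reflect across y = 0: (-1, 0) → (-1, 0); (-2, 2) → (-2, -2); (5, -3) → (5, 3); (1, -3) → (1, 3); (-1, 1) → (-1, -1)
T4 reflect across y = 0: (-1, 0) → (-1, 0); (-2, -2) → (-2, 2); (5, 3) → (5, -3); (1, 3) → (1, -3); (-1, -1) → (-1, 1)
T5 shear: y ← y + 1·x: (-1, 0) → (-1, -1); (-2, 2) → (-2, 0); (5, -3) → (5, 2); (1, -3) → (1, -2); (-1, 1) → (-1, 0)
T6 reflect across x = 0: (-1, -1) → (1, -1); (-2, 0) → (2, 0); (5, 2) → (-5, 2); (1, -2) → (-1, -2); (-1, 0) → (1, 0)

image vertices: (1, -1), (2, 0), (-5, 2), (-1, -2), (1, 0)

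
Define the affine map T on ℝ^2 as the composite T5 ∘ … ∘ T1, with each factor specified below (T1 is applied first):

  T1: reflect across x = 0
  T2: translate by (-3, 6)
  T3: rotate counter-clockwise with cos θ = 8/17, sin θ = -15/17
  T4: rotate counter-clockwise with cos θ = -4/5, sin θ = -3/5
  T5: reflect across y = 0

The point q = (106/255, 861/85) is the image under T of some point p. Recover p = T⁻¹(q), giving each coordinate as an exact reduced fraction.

T1 = [-1 0 0; 0 1 0; 0 0 1]
T2·T1 = [-1 0 -3; 0 1 6; 0 0 1]
T3·…·T1 = [-8/17 15/17 66/17; 15/17 8/17 93/17; 0 0 1]
T4·…·T1 = [77/85 -36/85 3/17; -36/85 -77/85 -114/17; 0 0 1]
T5·…·T1 = [77/85 -36/85 3/17; 36/85 77/85 114/17; 0 0 1]
det M = 1; M⁻¹ = [77/85 36/85 -3; -36/85 77/85 -6; 0 0 1]
M⁻¹ · (106/255, 861/85)ᵀ = (5/3, 3)ᵀ

p = (5/3, 3)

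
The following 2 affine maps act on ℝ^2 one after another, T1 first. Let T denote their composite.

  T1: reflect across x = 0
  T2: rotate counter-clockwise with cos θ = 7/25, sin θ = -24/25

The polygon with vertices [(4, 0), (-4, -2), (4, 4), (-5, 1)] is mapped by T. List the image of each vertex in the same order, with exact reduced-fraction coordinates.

image vertices: (-28/25, 96/25), (-4/5, -22/5), (68/25, 124/25), (59/25, -113/25)

T1 reflect across x = 0: (4, 0) → (-4, 0); (-4, -2) → (4, -2); (4, 4) → (-4, 4); (-5, 1) → (5, 1)
T2 rotate counter-clockwise with cos θ = 7/25, sin θ = -24/25: (-4, 0) → (-28/25, 96/25); (4, -2) → (-4/5, -22/5); (-4, 4) → (68/25, 124/25); (5, 1) → (59/25, -113/25)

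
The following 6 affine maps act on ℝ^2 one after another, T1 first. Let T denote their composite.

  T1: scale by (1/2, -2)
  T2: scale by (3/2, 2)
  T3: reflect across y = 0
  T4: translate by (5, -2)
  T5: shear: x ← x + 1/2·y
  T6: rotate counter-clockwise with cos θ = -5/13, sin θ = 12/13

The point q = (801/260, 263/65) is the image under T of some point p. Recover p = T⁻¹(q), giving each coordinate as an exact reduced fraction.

T1 = [1/2 0 0; 0 -2 0; 0 0 1]
T2·T1 = [3/4 0 0; 0 -4 0; 0 0 1]
T3·…·T1 = [3/4 0 0; 0 4 0; 0 0 1]
T4·…·T1 = [3/4 0 5; 0 4 -2; 0 0 1]
T5·…·T1 = [3/4 2 4; 0 4 -2; 0 0 1]
T6·…·T1 = [-15/52 -58/13 4/13; 9/13 4/13 58/13; 0 0 1]
det M = 3; M⁻¹ = [4/39 58/39 -20/3; -3/13 -5/52 1/2; 0 0 1]
M⁻¹ · (801/260, 263/65)ᵀ = (-1/3, -3/5)ᵀ

p = (-1/3, -3/5)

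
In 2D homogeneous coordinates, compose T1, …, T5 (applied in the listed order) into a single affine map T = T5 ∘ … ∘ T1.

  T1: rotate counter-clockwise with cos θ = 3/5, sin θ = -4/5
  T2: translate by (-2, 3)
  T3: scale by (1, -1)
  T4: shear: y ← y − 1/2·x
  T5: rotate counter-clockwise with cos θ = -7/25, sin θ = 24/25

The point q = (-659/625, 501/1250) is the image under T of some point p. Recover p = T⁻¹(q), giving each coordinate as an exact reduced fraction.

p = (5, -2/5)

T1 = [3/5 4/5 0; -4/5 3/5 0; 0 0 1]
T2·T1 = [3/5 4/5 -2; -4/5 3/5 3; 0 0 1]
T3·…·T1 = [3/5 4/5 -2; 4/5 -3/5 -3; 0 0 1]
T4·…·T1 = [3/5 4/5 -2; 1/2 -1 -2; 0 0 1]
T5·…·T1 = [-81/125 92/125 62/25; 109/250 131/125 -34/25; 0 0 1]
det M = -1; M⁻¹ = [-131/125 92/125 18/5; 109/250 81/125 -1/5; 0 0 1]
M⁻¹ · (-659/625, 501/1250)ᵀ = (5, -2/5)ᵀ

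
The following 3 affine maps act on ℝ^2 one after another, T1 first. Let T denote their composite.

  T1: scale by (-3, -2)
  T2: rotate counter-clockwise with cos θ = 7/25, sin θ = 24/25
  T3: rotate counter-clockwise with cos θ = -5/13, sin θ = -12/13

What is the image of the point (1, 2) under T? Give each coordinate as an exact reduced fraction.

T1 scale by (-3, -2): (1, 2) → (-3, -4)
T2 rotate counter-clockwise with cos θ = 7/25, sin θ = 24/25: (-3, -4) → (3, -4)
T3 rotate counter-clockwise with cos θ = -5/13, sin θ = -12/13: (3, -4) → (-63/13, -16/13)

T(p) = (-63/13, -16/13)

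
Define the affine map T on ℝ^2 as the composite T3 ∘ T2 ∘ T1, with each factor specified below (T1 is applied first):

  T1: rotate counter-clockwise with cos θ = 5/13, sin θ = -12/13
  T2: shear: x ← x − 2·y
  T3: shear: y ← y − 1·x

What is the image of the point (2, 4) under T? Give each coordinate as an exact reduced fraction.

T(p) = (66/13, -70/13)

T1 rotate counter-clockwise with cos θ = 5/13, sin θ = -12/13: (2, 4) → (58/13, -4/13)
T2 shear: x ← x − 2·y: (58/13, -4/13) → (66/13, -4/13)
T3 shear: y ← y − 1·x: (66/13, -4/13) → (66/13, -70/13)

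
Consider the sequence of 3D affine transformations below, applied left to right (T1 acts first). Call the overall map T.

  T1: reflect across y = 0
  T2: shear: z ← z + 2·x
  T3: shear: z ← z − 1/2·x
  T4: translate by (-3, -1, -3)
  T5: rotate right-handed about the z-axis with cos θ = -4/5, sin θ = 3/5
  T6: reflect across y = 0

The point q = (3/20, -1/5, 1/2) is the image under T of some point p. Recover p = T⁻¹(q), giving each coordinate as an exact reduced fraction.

p = (3, -3/4, -1)

T1 = [1 0 0 0; 0 -1 0 0; 0 0 1 0; 0 0 0 1]
T2·T1 = [1 0 0 0; 0 -1 0 0; 2 0 1 0; 0 0 0 1]
T3·…·T1 = [1 0 0 0; 0 -1 0 0; 3/2 0 1 0; 0 0 0 1]
T4·…·T1 = [1 0 0 -3; 0 -1 0 -1; 3/2 0 1 -3; 0 0 0 1]
T5·…·T1 = [-4/5 3/5 0 3; 3/5 4/5 0 -1; 3/2 0 1 -3; 0 0 0 1]
T6·…·T1 = [-4/5 3/5 0 3; -3/5 -4/5 0 1; 3/2 0 1 -3; 0 0 0 1]
det M = 1; M⁻¹ = [-4/5 -3/5 0 3; 3/5 -4/5 0 -1; 6/5 9/10 1 -3/2; 0 0 0 1]
M⁻¹ · (3/20, -1/5, 1/2)ᵀ = (3, -3/4, -1)ᵀ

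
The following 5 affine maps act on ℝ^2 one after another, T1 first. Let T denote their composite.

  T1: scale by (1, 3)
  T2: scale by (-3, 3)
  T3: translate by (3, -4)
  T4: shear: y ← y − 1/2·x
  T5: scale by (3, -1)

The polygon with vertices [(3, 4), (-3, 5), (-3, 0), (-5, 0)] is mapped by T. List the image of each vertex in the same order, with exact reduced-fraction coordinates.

image vertices: (-18, -35), (36, -35), (36, 10), (54, 13)

T1 scale by (1, 3): (3, 4) → (3, 12); (-3, 5) → (-3, 15); (-3, 0) → (-3, 0); (-5, 0) → (-5, 0)
T2 scale by (-3, 3): (3, 12) → (-9, 36); (-3, 15) → (9, 45); (-3, 0) → (9, 0); (-5, 0) → (15, 0)
T3 translate by (3, -4): (-9, 36) → (-6, 32); (9, 45) → (12, 41); (9, 0) → (12, -4); (15, 0) → (18, -4)
T4 shear: y ← y − 1/2·x: (-6, 32) → (-6, 35); (12, 41) → (12, 35); (12, -4) → (12, -10); (18, -4) → (18, -13)
T5 scale by (3, -1): (-6, 35) → (-18, -35); (12, 35) → (36, -35); (12, -10) → (36, 10); (18, -13) → (54, 13)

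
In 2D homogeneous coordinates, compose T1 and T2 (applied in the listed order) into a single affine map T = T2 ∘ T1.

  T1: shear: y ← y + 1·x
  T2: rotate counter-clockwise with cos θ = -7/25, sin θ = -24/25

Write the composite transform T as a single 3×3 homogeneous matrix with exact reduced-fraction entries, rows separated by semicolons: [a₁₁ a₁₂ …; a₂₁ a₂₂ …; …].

T = [17/25 24/25 0; -31/25 -7/25 0; 0 0 1]

T1 = [1 0 0; 1 1 0; 0 0 1]
T2·T1 = [17/25 24/25 0; -31/25 -7/25 0; 0 0 1]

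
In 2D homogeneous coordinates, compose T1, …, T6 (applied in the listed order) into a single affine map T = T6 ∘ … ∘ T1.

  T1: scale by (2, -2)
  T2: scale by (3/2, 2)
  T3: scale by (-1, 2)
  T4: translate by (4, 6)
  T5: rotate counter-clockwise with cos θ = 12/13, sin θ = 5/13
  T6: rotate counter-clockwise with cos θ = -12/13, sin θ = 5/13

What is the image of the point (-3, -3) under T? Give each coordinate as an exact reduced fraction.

T1 scale by (2, -2): (-3, -3) → (-6, 6)
T2 scale by (3/2, 2): (-6, 6) → (-9, 12)
T3 scale by (-1, 2): (-9, 12) → (9, 24)
T4 translate by (4, 6): (9, 24) → (13, 30)
T5 rotate counter-clockwise with cos θ = 12/13, sin θ = 5/13: (13, 30) → (6/13, 425/13)
T6 rotate counter-clockwise with cos θ = -12/13, sin θ = 5/13: (6/13, 425/13) → (-13, -30)

T(p) = (-13, -30)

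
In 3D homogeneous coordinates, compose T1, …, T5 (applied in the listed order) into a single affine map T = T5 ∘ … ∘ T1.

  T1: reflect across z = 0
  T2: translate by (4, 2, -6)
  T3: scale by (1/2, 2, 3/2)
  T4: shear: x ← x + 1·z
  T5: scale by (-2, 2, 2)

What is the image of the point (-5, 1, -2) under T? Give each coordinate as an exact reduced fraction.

T(p) = (13, 12, -12)

T1 reflect across z = 0: (-5, 1, -2) → (-5, 1, 2)
T2 translate by (4, 2, -6): (-5, 1, 2) → (-1, 3, -4)
T3 scale by (1/2, 2, 3/2): (-1, 3, -4) → (-1/2, 6, -6)
T4 shear: x ← x + 1·z: (-1/2, 6, -6) → (-13/2, 6, -6)
T5 scale by (-2, 2, 2): (-13/2, 6, -6) → (13, 12, -12)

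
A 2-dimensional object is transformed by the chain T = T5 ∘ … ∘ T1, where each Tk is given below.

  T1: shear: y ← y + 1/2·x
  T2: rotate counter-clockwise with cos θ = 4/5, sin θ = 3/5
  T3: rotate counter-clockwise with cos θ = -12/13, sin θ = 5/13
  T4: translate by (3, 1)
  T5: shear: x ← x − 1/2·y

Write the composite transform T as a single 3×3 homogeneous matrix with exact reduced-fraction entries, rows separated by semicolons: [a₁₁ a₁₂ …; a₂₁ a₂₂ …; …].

T = [-25/52 19/26 5/2; -19/26 -63/65 1; 0 0 1]

T1 = [1 0 0; 1/2 1 0; 0 0 1]
T2·T1 = [1/2 -3/5 0; 1 4/5 0; 0 0 1]
T3·…·T1 = [-11/13 16/65 0; -19/26 -63/65 0; 0 0 1]
T4·…·T1 = [-11/13 16/65 3; -19/26 -63/65 1; 0 0 1]
T5·…·T1 = [-25/52 19/26 5/2; -19/26 -63/65 1; 0 0 1]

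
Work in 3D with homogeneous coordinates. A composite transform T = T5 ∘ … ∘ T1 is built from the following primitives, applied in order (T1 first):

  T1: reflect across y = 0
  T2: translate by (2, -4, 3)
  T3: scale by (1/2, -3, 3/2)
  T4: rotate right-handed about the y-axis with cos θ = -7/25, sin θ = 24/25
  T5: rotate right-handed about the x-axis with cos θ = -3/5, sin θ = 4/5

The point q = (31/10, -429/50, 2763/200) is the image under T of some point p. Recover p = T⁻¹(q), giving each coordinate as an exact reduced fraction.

p = (-1, 7/5, -3/4)

T1 = [1 0 0 0; 0 -1 0 0; 0 0 1 0; 0 0 0 1]
T2·T1 = [1 0 0 2; 0 -1 0 -4; 0 0 1 3; 0 0 0 1]
T3·…·T1 = [1/2 0 0 1; 0 3 0 12; 0 0 3/2 9/2; 0 0 0 1]
T4·…·T1 = [-7/50 0 36/25 101/25; 0 3 0 12; -12/25 0 -21/50 -111/50; 0 0 0 1]
T5·…·T1 = [-7/50 0 36/25 101/25; 48/125 -9/5 42/125 -678/125; 36/125 12/5 63/250 2733/250; 0 0 0 1]
det M = 9/4; M⁻¹ = [-14/25 192/125 144/125 -2; 0 -1/5 4/15 -4; 16/25 56/375 14/125 -3; 0 0 0 1]
M⁻¹ · (31/10, -429/50, 2763/200)ᵀ = (-1, 7/5, -3/4)ᵀ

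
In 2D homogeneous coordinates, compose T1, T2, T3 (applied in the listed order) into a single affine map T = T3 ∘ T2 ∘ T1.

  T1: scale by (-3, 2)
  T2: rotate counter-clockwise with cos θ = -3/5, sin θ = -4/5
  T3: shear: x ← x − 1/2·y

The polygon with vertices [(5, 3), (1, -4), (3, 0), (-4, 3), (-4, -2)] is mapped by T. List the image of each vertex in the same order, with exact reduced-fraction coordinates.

T1 scale by (-3, 2): (5, 3) → (-15, 6); (1, -4) → (-3, -8); (3, 0) → (-9, 0); (-4, 3) → (12, 6); (-4, -2) → (12, -4)
T2 rotate counter-clockwise with cos θ = -3/5, sin θ = -4/5: (-15, 6) → (69/5, 42/5); (-3, -8) → (-23/5, 36/5); (-9, 0) → (27/5, 36/5); (12, 6) → (-12/5, -66/5); (12, -4) → (-52/5, -36/5)
T3 shear: x ← x − 1/2·y: (69/5, 42/5) → (48/5, 42/5); (-23/5, 36/5) → (-41/5, 36/5); (27/5, 36/5) → (9/5, 36/5); (-12/5, -66/5) → (21/5, -66/5); (-52/5, -36/5) → (-34/5, -36/5)

image vertices: (48/5, 42/5), (-41/5, 36/5), (9/5, 36/5), (21/5, -66/5), (-34/5, -36/5)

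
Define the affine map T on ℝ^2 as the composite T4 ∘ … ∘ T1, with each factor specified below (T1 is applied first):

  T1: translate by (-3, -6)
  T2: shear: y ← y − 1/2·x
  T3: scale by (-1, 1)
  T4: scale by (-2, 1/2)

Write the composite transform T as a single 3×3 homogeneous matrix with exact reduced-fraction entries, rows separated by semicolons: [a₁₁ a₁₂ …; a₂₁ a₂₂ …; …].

T1 = [1 0 -3; 0 1 -6; 0 0 1]
T2·T1 = [1 0 -3; -1/2 1 -9/2; 0 0 1]
T3·…·T1 = [-1 0 3; -1/2 1 -9/2; 0 0 1]
T4·…·T1 = [2 0 -6; -1/4 1/2 -9/4; 0 0 1]

T = [2 0 -6; -1/4 1/2 -9/4; 0 0 1]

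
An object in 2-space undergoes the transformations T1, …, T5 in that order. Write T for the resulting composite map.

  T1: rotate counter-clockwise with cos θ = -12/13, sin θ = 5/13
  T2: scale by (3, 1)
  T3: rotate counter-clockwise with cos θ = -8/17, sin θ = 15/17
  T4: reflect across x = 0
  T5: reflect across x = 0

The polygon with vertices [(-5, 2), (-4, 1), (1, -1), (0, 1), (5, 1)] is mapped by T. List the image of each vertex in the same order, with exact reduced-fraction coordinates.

T1 rotate counter-clockwise with cos θ = -12/13, sin θ = 5/13: (-5, 2) → (50/13, -49/13); (-4, 1) → (43/13, -32/13); (1, -1) → (-7/13, 17/13); (0, 1) → (-5/13, -12/13); (5, 1) → (-5, 1)
T2 scale by (3, 1): (50/13, -49/13) → (150/13, -49/13); (43/13, -32/13) → (129/13, -32/13); (-7/13, 17/13) → (-21/13, 17/13); (-5/13, -12/13) → (-15/13, -12/13); (-5, 1) → (-15, 1)
T3 rotate counter-clockwise with cos θ = -8/17, sin θ = 15/17: (150/13, -49/13) → (-465/221, 2642/221); (129/13, -32/13) → (-552/221, 2191/221); (-21/13, 17/13) → (-87/221, -451/221); (-15/13, -12/13) → (300/221, -129/221); (-15, 1) → (105/17, -233/17)
T4 reflect across x = 0: (-465/221, 2642/221) → (465/221, 2642/221); (-552/221, 2191/221) → (552/221, 2191/221); (-87/221, -451/221) → (87/221, -451/221); (300/221, -129/221) → (-300/221, -129/221); (105/17, -233/17) → (-105/17, -233/17)
T5 reflect across x = 0: (465/221, 2642/221) → (-465/221, 2642/221); (552/221, 2191/221) → (-552/221, 2191/221); (87/221, -451/221) → (-87/221, -451/221); (-300/221, -129/221) → (300/221, -129/221); (-105/17, -233/17) → (105/17, -233/17)

image vertices: (-465/221, 2642/221), (-552/221, 2191/221), (-87/221, -451/221), (300/221, -129/221), (105/17, -233/17)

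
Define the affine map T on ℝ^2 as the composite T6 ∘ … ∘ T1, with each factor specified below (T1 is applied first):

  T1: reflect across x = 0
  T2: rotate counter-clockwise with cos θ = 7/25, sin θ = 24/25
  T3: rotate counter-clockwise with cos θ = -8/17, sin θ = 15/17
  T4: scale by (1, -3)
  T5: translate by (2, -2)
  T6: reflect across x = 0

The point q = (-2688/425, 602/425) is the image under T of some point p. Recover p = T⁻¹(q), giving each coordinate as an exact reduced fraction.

T1 = [-1 0 0; 0 1 0; 0 0 1]
T2·T1 = [-7/25 -24/25 0; -24/25 7/25 0; 0 0 1]
T3·…·T1 = [416/425 87/425 0; 87/425 -416/425 0; 0 0 1]
T4·…·T1 = [416/425 87/425 0; -261/425 1248/425 0; 0 0 1]
T5·…·T1 = [416/425 87/425 2; -261/425 1248/425 -2; 0 0 1]
T6·…·T1 = [-416/425 -87/425 -2; -261/425 1248/425 -2; 0 0 1]
det M = -3; M⁻¹ = [-416/425 -29/425 -178/85; -87/425 416/1275 62/255; 0 0 1]
M⁻¹ · (-2688/425, 602/425)ᵀ = (4, 2)ᵀ

p = (4, 2)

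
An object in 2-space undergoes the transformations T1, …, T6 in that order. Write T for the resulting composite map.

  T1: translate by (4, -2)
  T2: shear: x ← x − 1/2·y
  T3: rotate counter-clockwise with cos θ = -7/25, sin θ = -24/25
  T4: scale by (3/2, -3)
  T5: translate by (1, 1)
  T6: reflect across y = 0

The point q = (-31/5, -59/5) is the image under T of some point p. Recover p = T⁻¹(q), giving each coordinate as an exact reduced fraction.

p = (-1, -8/5)

T1 = [1 0 4; 0 1 -2; 0 0 1]
T2·T1 = [1 -1/2 5; 0 1 -2; 0 0 1]
T3·…·T1 = [-7/25 11/10 -83/25; -24/25 1/5 -106/25; 0 0 1]
T4·…·T1 = [-21/50 33/20 -249/50; 72/25 -3/5 318/25; 0 0 1]
T5·…·T1 = [-21/50 33/20 -199/50; 72/25 -3/5 343/25; 0 0 1]
T6·…·T1 = [-21/50 33/20 -199/50; -72/25 3/5 -343/25; 0 0 1]
det M = 9/2; M⁻¹ = [2/15 -11/30 -9/2; 16/25 -7/75 19/15; 0 0 1]
M⁻¹ · (-31/5, -59/5)ᵀ = (-1, -8/5)ᵀ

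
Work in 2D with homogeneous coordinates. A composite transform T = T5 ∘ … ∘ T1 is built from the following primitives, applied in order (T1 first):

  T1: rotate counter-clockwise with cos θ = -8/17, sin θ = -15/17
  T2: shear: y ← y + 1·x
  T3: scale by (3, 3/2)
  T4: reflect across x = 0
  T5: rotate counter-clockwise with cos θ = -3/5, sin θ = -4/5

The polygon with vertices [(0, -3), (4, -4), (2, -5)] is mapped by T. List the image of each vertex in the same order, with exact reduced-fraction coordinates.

T1 rotate counter-clockwise with cos θ = -8/17, sin θ = -15/17: (0, -3) → (-45/17, 24/17); (4, -4) → (-92/17, -28/17); (2, -5) → (-91/17, 10/17)
T2 shear: y ← y + 1·x: (-45/17, 24/17) → (-45/17, -21/17); (-92/17, -28/17) → (-92/17, -120/17); (-91/17, 10/17) → (-91/17, -81/17)
T3 scale by (3, 3/2): (-45/17, -21/17) → (-135/17, -63/34); (-92/17, -120/17) → (-276/17, -180/17); (-91/17, -81/17) → (-273/17, -243/34)
T4 reflect across x = 0: (-135/17, -63/34) → (135/17, -63/34); (-276/17, -180/17) → (276/17, -180/17); (-273/17, -243/34) → (273/17, -243/34)
T5 rotate counter-clockwise with cos θ = -3/5, sin θ = -4/5: (135/17, -63/34) → (-531/85, -891/170); (276/17, -180/17) → (-1548/85, -564/85); (273/17, -243/34) → (-261/17, -291/34)

image vertices: (-531/85, -891/170), (-1548/85, -564/85), (-261/17, -291/34)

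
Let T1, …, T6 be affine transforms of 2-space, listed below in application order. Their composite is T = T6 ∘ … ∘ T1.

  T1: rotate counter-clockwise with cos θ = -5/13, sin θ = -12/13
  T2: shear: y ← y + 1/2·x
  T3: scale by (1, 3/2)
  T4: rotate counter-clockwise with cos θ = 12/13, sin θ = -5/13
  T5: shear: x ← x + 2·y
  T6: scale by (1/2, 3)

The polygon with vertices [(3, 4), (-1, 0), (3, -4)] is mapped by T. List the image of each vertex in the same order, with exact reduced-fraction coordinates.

T1 rotate counter-clockwise with cos θ = -5/13, sin θ = -12/13: (3, 4) → (33/13, -56/13); (-1, 0) → (5/13, 12/13); (3, -4) → (-63/13, -16/13)
T2 shear: y ← y + 1/2·x: (33/13, -56/13) → (33/13, -79/26); (5/13, 12/13) → (5/13, 29/26); (-63/13, -16/13) → (-63/13, -95/26)
T3 scale by (1, 3/2): (33/13, -79/26) → (33/13, -237/52); (5/13, 29/26) → (5/13, 87/52); (-63/13, -95/26) → (-63/13, -285/52)
T4 rotate counter-clockwise with cos θ = 12/13, sin θ = -5/13: (33/13, -237/52) → (399/676, -876/169); (5/13, 87/52) → (675/676, 236/169); (-63/13, -285/52) → (-4449/676, -540/169)
T5 shear: x ← x + 2·y: (399/676, -876/169) → (-6609/676, -876/169); (675/676, 236/169) → (2563/676, 236/169); (-4449/676, -540/169) → (-8769/676, -540/169)
T6 scale by (1/2, 3): (-6609/676, -876/169) → (-6609/1352, -2628/169); (2563/676, 236/169) → (2563/1352, 708/169); (-8769/676, -540/169) → (-8769/1352, -1620/169)

image vertices: (-6609/1352, -2628/169), (2563/1352, 708/169), (-8769/1352, -1620/169)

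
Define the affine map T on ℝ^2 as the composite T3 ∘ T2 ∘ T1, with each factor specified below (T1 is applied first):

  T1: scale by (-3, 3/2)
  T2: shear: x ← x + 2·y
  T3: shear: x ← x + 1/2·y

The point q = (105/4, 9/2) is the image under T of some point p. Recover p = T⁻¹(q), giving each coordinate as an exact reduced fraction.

p = (-5, 3)

T1 = [-3 0 0; 0 3/2 0; 0 0 1]
T2·T1 = [-3 3 0; 0 3/2 0; 0 0 1]
T3·…·T1 = [-3 15/4 0; 0 3/2 0; 0 0 1]
det M = -9/2; M⁻¹ = [-1/3 5/6 0; 0 2/3 0; 0 0 1]
M⁻¹ · (105/4, 9/2)ᵀ = (-5, 3)ᵀ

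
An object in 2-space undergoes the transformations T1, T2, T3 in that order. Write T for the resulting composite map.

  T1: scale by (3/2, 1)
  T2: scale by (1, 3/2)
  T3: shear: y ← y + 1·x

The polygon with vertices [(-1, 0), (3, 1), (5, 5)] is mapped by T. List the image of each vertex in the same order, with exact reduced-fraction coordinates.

image vertices: (-3/2, -3/2), (9/2, 6), (15/2, 15)

T1 scale by (3/2, 1): (-1, 0) → (-3/2, 0); (3, 1) → (9/2, 1); (5, 5) → (15/2, 5)
T2 scale by (1, 3/2): (-3/2, 0) → (-3/2, 0); (9/2, 1) → (9/2, 3/2); (15/2, 5) → (15/2, 15/2)
T3 shear: y ← y + 1·x: (-3/2, 0) → (-3/2, -3/2); (9/2, 3/2) → (9/2, 6); (15/2, 15/2) → (15/2, 15)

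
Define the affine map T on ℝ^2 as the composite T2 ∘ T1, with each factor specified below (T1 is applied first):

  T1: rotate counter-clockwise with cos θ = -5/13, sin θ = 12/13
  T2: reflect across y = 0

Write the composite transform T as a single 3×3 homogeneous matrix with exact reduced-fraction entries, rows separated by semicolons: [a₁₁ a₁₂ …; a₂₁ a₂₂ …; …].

T = [-5/13 -12/13 0; -12/13 5/13 0; 0 0 1]

T1 = [-5/13 -12/13 0; 12/13 -5/13 0; 0 0 1]
T2·T1 = [-5/13 -12/13 0; -12/13 5/13 0; 0 0 1]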